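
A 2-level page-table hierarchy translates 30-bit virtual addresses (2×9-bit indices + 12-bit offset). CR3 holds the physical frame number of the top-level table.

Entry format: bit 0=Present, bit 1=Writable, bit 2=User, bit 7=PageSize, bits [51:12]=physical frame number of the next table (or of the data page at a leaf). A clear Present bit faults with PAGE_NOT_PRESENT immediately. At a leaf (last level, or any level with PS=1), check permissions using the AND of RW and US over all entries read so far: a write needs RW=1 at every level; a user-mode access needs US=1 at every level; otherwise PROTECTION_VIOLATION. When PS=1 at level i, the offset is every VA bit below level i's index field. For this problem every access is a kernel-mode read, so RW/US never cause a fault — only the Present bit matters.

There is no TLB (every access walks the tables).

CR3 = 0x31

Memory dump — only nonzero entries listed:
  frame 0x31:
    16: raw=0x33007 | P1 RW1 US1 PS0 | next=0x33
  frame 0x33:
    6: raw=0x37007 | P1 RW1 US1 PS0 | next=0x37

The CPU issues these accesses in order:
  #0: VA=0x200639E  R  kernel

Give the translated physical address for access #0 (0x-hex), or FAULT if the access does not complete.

Trace:
#0 VA=0x200639E (r,kernel):
  L0 @0x31[16] → 0x33007  P=1,RW=1,US=1,PS=0
  L1 @0x33[6] → 0x37007  P=1,RW=1,US=1,PS=0
  ✓ 0x3739E  — 2 lookups

Access #0 PA: 0x3739E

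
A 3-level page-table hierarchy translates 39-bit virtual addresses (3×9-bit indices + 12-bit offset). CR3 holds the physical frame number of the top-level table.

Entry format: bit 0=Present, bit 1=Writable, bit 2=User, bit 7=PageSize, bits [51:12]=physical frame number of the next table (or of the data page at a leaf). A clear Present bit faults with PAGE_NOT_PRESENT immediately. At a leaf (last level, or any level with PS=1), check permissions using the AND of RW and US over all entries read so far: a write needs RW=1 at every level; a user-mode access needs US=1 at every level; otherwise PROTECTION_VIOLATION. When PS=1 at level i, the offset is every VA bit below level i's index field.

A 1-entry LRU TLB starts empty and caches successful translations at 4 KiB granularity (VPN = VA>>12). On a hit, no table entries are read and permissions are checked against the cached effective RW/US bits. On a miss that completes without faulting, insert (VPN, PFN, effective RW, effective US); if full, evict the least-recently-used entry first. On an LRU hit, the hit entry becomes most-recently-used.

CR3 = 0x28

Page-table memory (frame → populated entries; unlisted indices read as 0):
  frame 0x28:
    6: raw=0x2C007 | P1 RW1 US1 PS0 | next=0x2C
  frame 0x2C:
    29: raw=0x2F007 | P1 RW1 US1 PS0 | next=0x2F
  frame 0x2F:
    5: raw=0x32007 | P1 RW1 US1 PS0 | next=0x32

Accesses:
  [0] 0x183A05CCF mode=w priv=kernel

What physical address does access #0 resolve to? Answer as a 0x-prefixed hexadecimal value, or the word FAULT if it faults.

Trace:
#0 VA=0x183A05CCF (w,kernel):
  L0: frame=0x28 idx=6 entry=0x2C007 [P=1 RW=1 US=1 PS=0]
  L1: frame=0x2C idx=29 entry=0x2F007 [P=1 RW=1 US=1 PS=0]
  L2: frame=0x2F idx=5 entry=0x32007 [P=1 RW=1 US=1 PS=0]
  ✓ 0x32CCF  — 3 lookups

Access #0 PA: 0x32CCF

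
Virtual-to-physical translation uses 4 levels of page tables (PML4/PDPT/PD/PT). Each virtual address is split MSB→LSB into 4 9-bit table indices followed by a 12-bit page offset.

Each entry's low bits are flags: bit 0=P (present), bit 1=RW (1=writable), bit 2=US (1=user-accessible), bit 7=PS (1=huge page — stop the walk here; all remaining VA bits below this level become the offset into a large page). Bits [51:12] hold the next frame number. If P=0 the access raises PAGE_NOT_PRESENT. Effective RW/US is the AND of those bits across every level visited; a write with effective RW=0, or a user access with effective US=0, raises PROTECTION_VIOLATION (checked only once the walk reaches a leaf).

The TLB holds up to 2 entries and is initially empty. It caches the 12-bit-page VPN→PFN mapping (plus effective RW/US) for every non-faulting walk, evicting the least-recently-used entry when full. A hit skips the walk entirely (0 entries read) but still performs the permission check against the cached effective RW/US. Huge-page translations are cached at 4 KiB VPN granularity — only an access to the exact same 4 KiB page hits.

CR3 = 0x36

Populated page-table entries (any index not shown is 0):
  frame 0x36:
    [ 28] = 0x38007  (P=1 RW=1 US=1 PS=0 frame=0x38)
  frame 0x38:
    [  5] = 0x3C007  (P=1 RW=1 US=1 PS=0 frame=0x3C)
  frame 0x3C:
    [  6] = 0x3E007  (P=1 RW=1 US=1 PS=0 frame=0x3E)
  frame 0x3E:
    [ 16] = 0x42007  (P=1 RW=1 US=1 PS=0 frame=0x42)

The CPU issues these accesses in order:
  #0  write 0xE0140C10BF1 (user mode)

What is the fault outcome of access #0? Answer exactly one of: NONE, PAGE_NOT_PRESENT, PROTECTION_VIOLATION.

Per-access translation:
#0 VA=0xE0140C10BF1 (w,user):
  L0: frame=0x36 idx=28 entry=0x38007 [P=1 RW=1 US=1 PS=0]
  L1: frame=0x38 idx=5 entry=0x3C007 [P=1 RW=1 US=1 PS=0]
  L2: frame=0x3C idx=6 entry=0x3E007 [P=1 RW=1 US=1 PS=0]
  L3: frame=0x3E idx=16 entry=0x42007 [P=1 RW=1 US=1 PS=0]
  ✓ 0x42BF1  — 4 lookups

Access #0 fault: NONE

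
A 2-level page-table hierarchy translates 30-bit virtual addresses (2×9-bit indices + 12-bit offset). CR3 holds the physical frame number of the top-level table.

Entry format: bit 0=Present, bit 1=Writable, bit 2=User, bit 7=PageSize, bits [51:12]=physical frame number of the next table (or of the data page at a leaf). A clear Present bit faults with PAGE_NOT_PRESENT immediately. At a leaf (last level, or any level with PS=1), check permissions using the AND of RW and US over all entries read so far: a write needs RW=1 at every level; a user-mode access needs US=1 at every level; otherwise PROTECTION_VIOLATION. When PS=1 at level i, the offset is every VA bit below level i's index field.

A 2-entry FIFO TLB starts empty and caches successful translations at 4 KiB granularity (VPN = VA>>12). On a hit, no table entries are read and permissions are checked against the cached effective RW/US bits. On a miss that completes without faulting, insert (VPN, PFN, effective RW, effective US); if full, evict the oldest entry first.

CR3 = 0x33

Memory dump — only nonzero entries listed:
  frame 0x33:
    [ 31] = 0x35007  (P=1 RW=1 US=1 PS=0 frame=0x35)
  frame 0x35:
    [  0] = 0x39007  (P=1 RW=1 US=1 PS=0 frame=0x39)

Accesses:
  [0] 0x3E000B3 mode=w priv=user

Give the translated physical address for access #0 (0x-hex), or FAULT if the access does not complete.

Walk each access:
#0 VA=0x3E000B3 (w,user):
  lvl0: tbl 0x33, slot 31 ⇒ 0x35007 (P1/RW1/US1/PS0)
  lvl1: tbl 0x35, slot 0 ⇒ 0x39007 (P1/RW1/US1/PS0)
  ✓ 0x390B3  — 2 lookups

Access #0 PA: 0x390B3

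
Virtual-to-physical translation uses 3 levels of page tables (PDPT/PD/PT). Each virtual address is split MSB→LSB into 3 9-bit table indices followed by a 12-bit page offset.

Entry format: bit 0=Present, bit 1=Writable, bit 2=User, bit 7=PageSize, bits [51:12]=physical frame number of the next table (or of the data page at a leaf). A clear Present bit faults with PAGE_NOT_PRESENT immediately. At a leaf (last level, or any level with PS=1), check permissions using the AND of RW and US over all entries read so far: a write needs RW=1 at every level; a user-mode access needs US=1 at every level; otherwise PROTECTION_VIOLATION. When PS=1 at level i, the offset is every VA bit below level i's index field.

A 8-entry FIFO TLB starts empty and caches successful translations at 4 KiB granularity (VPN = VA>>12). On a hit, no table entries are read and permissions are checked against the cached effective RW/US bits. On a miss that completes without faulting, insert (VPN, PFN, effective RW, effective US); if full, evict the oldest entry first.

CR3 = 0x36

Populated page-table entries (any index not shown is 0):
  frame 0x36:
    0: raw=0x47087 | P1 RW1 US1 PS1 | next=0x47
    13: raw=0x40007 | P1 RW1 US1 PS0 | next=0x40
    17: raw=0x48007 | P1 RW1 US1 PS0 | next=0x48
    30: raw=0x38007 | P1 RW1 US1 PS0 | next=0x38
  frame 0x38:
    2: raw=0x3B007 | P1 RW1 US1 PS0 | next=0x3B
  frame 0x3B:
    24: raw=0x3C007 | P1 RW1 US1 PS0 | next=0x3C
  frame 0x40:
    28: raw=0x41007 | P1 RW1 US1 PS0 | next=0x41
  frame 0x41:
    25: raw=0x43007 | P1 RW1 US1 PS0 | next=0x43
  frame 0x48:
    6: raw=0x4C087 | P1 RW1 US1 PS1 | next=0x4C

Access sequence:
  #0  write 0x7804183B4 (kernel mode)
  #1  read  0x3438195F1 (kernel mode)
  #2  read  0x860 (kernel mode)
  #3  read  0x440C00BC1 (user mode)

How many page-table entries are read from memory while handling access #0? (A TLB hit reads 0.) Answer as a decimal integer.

Trace:
#0 VA=0x7804183B4 (w,kernel):
  L0: frame=0x36 idx=30 entry=0x38007 [P=1 RW=1 US=1 PS=0]
  L1: frame=0x38 idx=2 entry=0x3B007 [P=1 RW=1 US=1 PS=0]
  L2: frame=0x3B idx=24 entry=0x3C007 [P=1 RW=1 US=1 PS=0]
  ✓ 0x3C3B4  — 3 lookups
#1 VA=0x3438195F1 (r,kernel):
  L0: frame=0x36 idx=13 entry=0x40007 [P=1 RW=1 US=1 PS=0]
  L1: frame=0x40 idx=28 entry=0x41007 [P=1 RW=1 US=1 PS=0]
  L2: frame=0x41 idx=25 entry=0x43007 [P=1 RW=1 US=1 PS=0]
  ✓ 0x435F1  — 3 lookups
#2 VA=0x860 (r,kernel):
  L0: frame=0x36 idx=0 entry=0x47087 [P=1 RW=1 US=1 PS=1]
  ✓ 0x47860 (huge @L0)  — 1 lookups
#3 VA=0x440C00BC1 (r,user):
  L0: frame=0x36 idx=17 entry=0x48007 [P=1 RW=1 US=1 PS=0]
  L1: frame=0x48 idx=6 entry=0x4C087 [P=1 RW=1 US=1 PS=1]
  ✓ 0x4CBC1 (huge @L1)  — 2 lookups

Entries read for #0: 3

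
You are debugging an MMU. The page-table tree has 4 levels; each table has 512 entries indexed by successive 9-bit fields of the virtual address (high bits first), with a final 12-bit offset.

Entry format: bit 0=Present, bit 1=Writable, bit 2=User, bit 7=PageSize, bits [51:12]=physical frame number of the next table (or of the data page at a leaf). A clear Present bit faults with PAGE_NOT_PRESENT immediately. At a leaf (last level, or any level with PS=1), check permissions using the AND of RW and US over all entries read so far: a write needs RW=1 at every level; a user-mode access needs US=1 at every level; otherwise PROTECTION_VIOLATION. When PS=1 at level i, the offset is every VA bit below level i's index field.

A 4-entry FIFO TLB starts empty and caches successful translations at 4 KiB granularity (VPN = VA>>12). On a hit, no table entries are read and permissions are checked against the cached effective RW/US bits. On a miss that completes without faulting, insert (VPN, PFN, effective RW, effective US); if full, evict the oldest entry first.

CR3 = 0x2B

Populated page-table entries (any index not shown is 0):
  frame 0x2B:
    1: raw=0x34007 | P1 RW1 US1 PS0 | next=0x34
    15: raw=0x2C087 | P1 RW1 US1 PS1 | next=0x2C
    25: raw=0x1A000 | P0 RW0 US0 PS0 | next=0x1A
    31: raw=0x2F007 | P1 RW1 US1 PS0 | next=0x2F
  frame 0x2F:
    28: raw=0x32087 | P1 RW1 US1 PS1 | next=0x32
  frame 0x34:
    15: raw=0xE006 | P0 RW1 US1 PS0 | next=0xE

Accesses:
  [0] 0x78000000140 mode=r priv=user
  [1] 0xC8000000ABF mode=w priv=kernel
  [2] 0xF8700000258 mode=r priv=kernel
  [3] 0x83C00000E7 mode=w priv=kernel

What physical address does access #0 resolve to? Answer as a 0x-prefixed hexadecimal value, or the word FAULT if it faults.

Walk each access:
#0 VA=0x78000000140 (r,user):
  L0: frame=0x2B idx=15 entry=0x2C087 [P=1 RW=1 US=1 PS=1]
  ⇒ phys 0x2C140 (huge @L0)  [1 reads]
#1 VA=0xC8000000ABF (w,kernel):
  L0: frame=0x2B idx=25 entry=0x1A000 [P=0 RW=0 US=0 PS=0]
  ✗ PAGE_NOT_PRESENT  [1 reads]
#2 VA=0xF8700000258 (r,kernel):
  L0: frame=0x2B idx=31 entry=0x2F007 [P=1 RW=1 US=1 PS=0]
  L1: frame=0x2F idx=28 entry=0x32087 [P=1 RW=1 US=1 PS=1]
  ⇒ phys 0x32258 (huge @L1)  [2 reads]
#3 VA=0x83C00000E7 (w,kernel):
  L0: frame=0x2B idx=1 entry=0x34007 [P=1 RW=1 US=1 PS=0]
  L1: frame=0x34 idx=15 entry=0xE006 [P=0 RW=1 US=1 PS=0]
  ✗ PAGE_NOT_PRESENT  [2 reads]

Access #0 PA: 0x2C140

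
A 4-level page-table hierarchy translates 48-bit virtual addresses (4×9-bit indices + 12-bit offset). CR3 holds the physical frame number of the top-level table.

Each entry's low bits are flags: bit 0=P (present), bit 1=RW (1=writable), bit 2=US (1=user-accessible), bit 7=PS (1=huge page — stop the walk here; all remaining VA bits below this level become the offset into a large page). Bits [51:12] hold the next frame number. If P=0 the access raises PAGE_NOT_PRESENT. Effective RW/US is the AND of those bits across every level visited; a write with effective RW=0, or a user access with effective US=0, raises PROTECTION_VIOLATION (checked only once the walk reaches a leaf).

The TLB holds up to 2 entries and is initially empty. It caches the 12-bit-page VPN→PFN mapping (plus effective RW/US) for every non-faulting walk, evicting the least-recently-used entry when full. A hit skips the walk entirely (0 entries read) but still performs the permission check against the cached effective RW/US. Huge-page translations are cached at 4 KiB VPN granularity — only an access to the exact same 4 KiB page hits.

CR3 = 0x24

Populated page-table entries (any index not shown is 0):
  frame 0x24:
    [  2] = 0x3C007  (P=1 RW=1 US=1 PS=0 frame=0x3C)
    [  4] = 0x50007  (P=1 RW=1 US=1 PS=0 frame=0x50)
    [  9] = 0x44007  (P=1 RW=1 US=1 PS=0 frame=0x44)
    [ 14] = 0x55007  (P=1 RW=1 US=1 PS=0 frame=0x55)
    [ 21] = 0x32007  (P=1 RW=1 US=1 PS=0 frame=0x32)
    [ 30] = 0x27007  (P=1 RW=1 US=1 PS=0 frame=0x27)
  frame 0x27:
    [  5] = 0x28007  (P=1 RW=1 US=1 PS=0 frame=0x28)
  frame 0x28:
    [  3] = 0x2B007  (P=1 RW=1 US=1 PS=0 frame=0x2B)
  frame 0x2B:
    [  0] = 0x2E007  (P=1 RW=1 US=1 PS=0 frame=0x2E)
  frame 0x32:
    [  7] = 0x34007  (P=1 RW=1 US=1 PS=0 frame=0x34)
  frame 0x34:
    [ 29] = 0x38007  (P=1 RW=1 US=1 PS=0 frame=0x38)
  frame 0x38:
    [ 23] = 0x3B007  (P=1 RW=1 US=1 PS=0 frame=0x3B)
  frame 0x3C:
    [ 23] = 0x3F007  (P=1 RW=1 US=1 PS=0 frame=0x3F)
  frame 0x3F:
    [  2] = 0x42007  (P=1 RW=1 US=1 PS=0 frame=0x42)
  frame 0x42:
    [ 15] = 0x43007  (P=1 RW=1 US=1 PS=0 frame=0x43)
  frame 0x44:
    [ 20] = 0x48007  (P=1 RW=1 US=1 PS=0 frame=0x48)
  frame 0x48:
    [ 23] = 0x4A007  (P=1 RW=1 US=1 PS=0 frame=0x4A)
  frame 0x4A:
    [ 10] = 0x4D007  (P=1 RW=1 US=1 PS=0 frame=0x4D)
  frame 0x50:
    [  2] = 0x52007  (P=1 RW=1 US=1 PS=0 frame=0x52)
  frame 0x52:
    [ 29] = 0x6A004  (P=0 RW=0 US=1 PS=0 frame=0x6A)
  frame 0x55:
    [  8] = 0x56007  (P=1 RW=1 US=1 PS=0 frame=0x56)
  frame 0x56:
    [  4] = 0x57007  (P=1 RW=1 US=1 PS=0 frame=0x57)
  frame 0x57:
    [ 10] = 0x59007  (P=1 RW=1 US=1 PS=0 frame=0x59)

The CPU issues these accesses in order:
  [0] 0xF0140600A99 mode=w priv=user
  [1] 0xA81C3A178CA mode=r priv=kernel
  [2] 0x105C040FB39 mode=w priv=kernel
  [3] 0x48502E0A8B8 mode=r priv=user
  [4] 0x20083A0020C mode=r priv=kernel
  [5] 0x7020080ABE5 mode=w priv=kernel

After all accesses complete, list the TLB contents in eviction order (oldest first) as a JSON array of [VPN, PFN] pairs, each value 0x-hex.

Trace:
#0 VA=0xF0140600A99 (w,user):
  lvl0: tbl 0x24, slot 30 ⇒ 0x27007 (P1/RW1/US1/PS0)
  lvl1: tbl 0x27, slot 5 ⇒ 0x28007 (P1/RW1/US1/PS0)
  lvl2: tbl 0x28, slot 3 ⇒ 0x2B007 (P1/RW1/US1/PS0)
  lvl3: tbl 0x2B, slot 0 ⇒ 0x2E007 (P1/RW1/US1/PS0)
  ⇒ phys 0x2EA99  [4 reads]
#1 VA=0xA81C3A178CA (r,kernel):
  lvl0: tbl 0x24, slot 21 ⇒ 0x32007 (P1/RW1/US1/PS0)
  lvl1: tbl 0x32, slot 7 ⇒ 0x34007 (P1/RW1/US1/PS0)
  lvl2: tbl 0x34, slot 29 ⇒ 0x38007 (P1/RW1/US1/PS0)
  lvl3: tbl 0x38, slot 23 ⇒ 0x3B007 (P1/RW1/US1/PS0)
  ⇒ phys 0x3B8CA  [4 reads]
#2 VA=0x105C040FB39 (w,kernel):
  lvl0: tbl 0x24, slot 2 ⇒ 0x3C007 (P1/RW1/US1/PS0)
  lvl1: tbl 0x3C, slot 23 ⇒ 0x3F007 (P1/RW1/US1/PS0)
  lvl2: tbl 0x3F, slot 2 ⇒ 0x42007 (P1/RW1/US1/PS0)
  lvl3: tbl 0x42, slot 15 ⇒ 0x43007 (P1/RW1/US1/PS0)
  ⇒ phys 0x43B39  [4 reads]
#3 VA=0x48502E0A8B8 (r,user):
  lvl0: tbl 0x24, slot 9 ⇒ 0x44007 (P1/RW1/US1/PS0)
  lvl1: tbl 0x44, slot 20 ⇒ 0x48007 (P1/RW1/US1/PS0)
  lvl2: tbl 0x48, slot 23 ⇒ 0x4A007 (P1/RW1/US1/PS0)
  lvl3: tbl 0x4A, slot 10 ⇒ 0x4D007 (P1/RW1/US1/PS0)
  ⇒ phys 0x4D8B8  [4 reads]
#4 VA=0x20083A0020C (r,kernel):
  lvl0: tbl 0x24, slot 4 ⇒ 0x50007 (P1/RW1/US1/PS0)
  lvl1: tbl 0x50, slot 2 ⇒ 0x52007 (P1/RW1/US1/PS0)
  lvl2: tbl 0x52, slot 29 ⇒ 0x6A004 (P0/RW0/US1/PS0)
  ✗ PAGE_NOT_PRESENT  [3 reads]
#5 VA=0x7020080ABE5 (w,kernel):
  lvl0: tbl 0x24, slot 14 ⇒ 0x55007 (P1/RW1/US1/PS0)
  lvl1: tbl 0x55, slot 8 ⇒ 0x56007 (P1/RW1/US1/PS0)
  lvl2: tbl 0x56, slot 4 ⇒ 0x57007 (P1/RW1/US1/PS0)
  lvl3: tbl 0x57, slot 10 ⇒ 0x59007 (P1/RW1/US1/PS0)
  ⇒ phys 0x59BE5  [4 reads]

TLB: [["0x48502E0A", "0x4D"], ["0x7020080A", "0x59"]]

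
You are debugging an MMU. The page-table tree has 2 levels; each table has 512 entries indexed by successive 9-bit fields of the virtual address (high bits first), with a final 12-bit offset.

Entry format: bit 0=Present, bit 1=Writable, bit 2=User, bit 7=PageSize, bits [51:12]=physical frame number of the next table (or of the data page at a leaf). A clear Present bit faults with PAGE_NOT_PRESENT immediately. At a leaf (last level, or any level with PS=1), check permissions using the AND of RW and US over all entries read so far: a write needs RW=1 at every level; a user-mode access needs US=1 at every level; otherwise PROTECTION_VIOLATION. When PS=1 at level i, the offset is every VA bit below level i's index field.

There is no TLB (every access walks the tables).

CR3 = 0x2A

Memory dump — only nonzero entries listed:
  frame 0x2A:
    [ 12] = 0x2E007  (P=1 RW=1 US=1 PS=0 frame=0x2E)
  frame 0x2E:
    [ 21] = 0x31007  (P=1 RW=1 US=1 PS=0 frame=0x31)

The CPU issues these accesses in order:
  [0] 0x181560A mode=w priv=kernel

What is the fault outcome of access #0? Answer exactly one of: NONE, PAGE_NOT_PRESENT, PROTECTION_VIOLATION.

Per-access translation:
#0 VA=0x181560A (w,kernel):
  [0] read 0x2A idx=12: raw=0x2E007 flags P=1 W=1 U=1 S=0
  [1] read 0x2E idx=21: raw=0x31007 flags P=1 W=1 U=1 S=0
  ⇒ phys 0x3160A  [2 reads]

Access #0 fault: NONE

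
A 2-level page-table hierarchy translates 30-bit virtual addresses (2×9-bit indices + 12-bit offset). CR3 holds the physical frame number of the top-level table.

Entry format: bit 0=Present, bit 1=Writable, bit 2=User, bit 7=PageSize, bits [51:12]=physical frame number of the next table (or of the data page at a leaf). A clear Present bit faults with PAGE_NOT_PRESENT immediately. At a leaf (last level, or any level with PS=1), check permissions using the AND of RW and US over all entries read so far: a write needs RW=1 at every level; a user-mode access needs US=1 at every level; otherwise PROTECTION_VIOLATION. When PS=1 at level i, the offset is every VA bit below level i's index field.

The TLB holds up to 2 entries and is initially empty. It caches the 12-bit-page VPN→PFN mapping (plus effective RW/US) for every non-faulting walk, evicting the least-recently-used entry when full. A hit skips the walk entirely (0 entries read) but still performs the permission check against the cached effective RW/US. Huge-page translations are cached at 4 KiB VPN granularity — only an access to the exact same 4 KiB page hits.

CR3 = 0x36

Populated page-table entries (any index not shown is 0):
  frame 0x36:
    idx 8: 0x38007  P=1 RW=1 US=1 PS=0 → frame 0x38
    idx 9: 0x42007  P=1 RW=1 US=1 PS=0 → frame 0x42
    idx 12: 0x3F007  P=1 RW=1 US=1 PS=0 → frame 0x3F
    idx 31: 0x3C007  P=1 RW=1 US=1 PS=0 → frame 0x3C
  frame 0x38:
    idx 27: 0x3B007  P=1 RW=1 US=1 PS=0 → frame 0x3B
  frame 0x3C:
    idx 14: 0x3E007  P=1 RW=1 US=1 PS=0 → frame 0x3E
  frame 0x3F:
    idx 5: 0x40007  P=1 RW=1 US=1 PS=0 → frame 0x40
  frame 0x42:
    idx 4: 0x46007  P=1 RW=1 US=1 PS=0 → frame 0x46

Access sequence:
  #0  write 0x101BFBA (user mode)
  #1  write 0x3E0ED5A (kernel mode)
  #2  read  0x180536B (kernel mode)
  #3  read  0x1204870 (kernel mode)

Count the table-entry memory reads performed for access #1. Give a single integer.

Trace:
#0 VA=0x101BFBA (w,user):
  lvl0: tbl 0x36, slot 8 ⇒ 0x38007 (P1/RW1/US1/PS0)
  lvl1: tbl 0x38, slot 27 ⇒ 0x3B007 (P1/RW1/US1/PS0)
  ⇒ phys 0x3BFBA  [2 reads]
#1 VA=0x3E0ED5A (w,kernel):
  lvl0: tbl 0x36, slot 31 ⇒ 0x3C007 (P1/RW1/US1/PS0)
  lvl1: tbl 0x3C, slot 14 ⇒ 0x3E007 (P1/RW1/US1/PS0)
  ⇒ phys 0x3ED5A  [2 reads]
#2 VA=0x180536B (r,kernel):
  lvl0: tbl 0x36, slot 12 ⇒ 0x3F007 (P1/RW1/US1/PS0)
  lvl1: tbl 0x3F, slot 5 ⇒ 0x40007 (P1/RW1/US1/PS0)
  ⇒ phys 0x4036B  [2 reads]
#3 VA=0x1204870 (r,kernel):
  lvl0: tbl 0x36, slot 9 ⇒ 0x42007 (P1/RW1/US1/PS0)
  lvl1: tbl 0x42, slot 4 ⇒ 0x46007 (P1/RW1/US1/PS0)
  ⇒ phys 0x46870  [2 reads]

Entries read for #1: 2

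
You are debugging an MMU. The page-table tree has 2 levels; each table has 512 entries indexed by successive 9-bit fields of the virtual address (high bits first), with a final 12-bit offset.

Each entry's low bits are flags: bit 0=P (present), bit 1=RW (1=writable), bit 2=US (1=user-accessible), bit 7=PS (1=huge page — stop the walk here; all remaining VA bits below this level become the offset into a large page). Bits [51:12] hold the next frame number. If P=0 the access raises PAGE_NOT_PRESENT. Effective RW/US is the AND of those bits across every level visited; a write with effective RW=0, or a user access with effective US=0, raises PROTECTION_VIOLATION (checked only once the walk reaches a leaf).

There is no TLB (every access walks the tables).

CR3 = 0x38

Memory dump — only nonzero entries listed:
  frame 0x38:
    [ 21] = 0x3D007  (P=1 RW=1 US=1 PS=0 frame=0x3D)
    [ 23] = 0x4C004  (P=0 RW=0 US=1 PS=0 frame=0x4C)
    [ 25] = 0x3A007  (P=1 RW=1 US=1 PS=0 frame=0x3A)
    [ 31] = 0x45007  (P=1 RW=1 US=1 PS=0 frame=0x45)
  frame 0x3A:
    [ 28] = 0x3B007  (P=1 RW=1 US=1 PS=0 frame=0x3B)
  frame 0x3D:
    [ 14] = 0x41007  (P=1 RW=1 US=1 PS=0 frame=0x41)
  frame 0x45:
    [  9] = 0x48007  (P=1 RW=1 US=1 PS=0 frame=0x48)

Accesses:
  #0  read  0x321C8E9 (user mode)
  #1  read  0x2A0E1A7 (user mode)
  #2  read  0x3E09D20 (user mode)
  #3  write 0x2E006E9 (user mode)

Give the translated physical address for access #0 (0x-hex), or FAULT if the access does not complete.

Trace:
#0 VA=0x321C8E9 (r,user):
  L0: frame=0x38 idx=25 entry=0x3A007 [P=1 RW=1 US=1 PS=0]
  L1: frame=0x3A idx=28 entry=0x3B007 [P=1 RW=1 US=1 PS=0]
  ⇒ phys 0x3B8E9  [2 reads]
#1 VA=0x2A0E1A7 (r,user):
  L0: frame=0x38 idx=21 entry=0x3D007 [P=1 RW=1 US=1 PS=0]
  L1: frame=0x3D idx=14 entry=0x41007 [P=1 RW=1 US=1 PS=0]
  ⇒ phys 0x411A7  [2 reads]
#2 VA=0x3E09D20 (r,user):
  L0: frame=0x38 idx=31 entry=0x45007 [P=1 RW=1 US=1 PS=0]
  L1: frame=0x45 idx=9 entry=0x48007 [P=1 RW=1 US=1 PS=0]
  ⇒ phys 0x48D20  [2 reads]
#3 VA=0x2E006E9 (w,user):
  L0: frame=0x38 idx=23 entry=0x4C004 [P=0 RW=0 US=1 PS=0]
  ⇒ fault: PAGE_NOT_PRESENT  — 1 lookups

Access #0 PA: 0x3B8E9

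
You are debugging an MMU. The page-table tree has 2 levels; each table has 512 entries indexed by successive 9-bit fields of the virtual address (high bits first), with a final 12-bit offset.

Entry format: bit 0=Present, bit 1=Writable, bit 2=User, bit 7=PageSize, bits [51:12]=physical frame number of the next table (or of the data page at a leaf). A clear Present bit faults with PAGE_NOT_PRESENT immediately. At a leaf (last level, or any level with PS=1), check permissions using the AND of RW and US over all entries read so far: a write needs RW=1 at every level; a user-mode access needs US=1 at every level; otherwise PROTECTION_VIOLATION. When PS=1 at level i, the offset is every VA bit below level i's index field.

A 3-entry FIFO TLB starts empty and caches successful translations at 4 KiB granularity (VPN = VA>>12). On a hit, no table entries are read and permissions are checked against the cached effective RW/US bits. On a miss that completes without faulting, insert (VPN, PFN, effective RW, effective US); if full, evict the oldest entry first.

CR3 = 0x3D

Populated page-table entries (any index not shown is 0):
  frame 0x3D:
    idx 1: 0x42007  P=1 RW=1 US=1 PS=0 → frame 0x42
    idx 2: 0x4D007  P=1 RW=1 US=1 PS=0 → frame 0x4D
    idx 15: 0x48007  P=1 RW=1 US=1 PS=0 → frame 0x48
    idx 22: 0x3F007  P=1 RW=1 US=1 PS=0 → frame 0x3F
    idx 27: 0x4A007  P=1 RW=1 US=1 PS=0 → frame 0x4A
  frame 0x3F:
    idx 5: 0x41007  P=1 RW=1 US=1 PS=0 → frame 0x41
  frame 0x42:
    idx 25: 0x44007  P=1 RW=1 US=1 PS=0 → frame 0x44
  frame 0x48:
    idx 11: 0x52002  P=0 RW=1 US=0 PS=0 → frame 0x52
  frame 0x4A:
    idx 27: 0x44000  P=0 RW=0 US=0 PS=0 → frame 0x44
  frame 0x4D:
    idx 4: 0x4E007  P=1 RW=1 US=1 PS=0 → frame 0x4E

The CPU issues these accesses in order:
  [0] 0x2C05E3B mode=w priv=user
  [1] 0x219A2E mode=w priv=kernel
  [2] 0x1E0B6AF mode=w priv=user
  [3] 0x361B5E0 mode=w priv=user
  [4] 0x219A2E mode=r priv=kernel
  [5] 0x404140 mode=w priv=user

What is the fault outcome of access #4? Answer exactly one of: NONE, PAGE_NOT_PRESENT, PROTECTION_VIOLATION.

Per-access translation:
#0 VA=0x2C05E3B (w,user):
  L0 @0x3D[22] → 0x3F007  P=1,RW=1,US=1,PS=0
  L1 @0x3F[5] → 0x41007  P=1,RW=1,US=1,PS=0
  → PA=0x41E3B  (2 entries read)
#1 VA=0x219A2E (w,kernel):
  L0 @0x3D[1] → 0x42007  P=1,RW=1,US=1,PS=0
  L1 @0x42[25] → 0x44007  P=1,RW=1,US=1,PS=0
  → PA=0x44A2E  (2 entries read)
#2 VA=0x1E0B6AF (w,user):
  L0 @0x3D[15] → 0x48007  P=1,RW=1,US=1,PS=0
  L1 @0x48[11] → 0x52002  P=0,RW=1,US=0,PS=0
  ⇒ fault: PAGE_NOT_PRESENT  — 2 lookups
#3 VA=0x361B5E0 (w,user):
  L0 @0x3D[27] → 0x4A007  P=1,RW=1,US=1,PS=0
  L1 @0x4A[27] → 0x44000  P=0,RW=0,US=0,PS=0
  ⇒ fault: PAGE_NOT_PRESENT  — 2 lookups
#4 VA=0x219A2E (r,kernel):
  TLB hit vpn=0x219 → PA=0x44A2E
#5 VA=0x404140 (w,user):
  L0 @0x3D[2] → 0x4D007  P=1,RW=1,US=1,PS=0
  L1 @0x4D[4] → 0x4E007  P=1,RW=1,US=1,PS=0
  → PA=0x4E140  (2 entries read)

Access #4 fault: NONE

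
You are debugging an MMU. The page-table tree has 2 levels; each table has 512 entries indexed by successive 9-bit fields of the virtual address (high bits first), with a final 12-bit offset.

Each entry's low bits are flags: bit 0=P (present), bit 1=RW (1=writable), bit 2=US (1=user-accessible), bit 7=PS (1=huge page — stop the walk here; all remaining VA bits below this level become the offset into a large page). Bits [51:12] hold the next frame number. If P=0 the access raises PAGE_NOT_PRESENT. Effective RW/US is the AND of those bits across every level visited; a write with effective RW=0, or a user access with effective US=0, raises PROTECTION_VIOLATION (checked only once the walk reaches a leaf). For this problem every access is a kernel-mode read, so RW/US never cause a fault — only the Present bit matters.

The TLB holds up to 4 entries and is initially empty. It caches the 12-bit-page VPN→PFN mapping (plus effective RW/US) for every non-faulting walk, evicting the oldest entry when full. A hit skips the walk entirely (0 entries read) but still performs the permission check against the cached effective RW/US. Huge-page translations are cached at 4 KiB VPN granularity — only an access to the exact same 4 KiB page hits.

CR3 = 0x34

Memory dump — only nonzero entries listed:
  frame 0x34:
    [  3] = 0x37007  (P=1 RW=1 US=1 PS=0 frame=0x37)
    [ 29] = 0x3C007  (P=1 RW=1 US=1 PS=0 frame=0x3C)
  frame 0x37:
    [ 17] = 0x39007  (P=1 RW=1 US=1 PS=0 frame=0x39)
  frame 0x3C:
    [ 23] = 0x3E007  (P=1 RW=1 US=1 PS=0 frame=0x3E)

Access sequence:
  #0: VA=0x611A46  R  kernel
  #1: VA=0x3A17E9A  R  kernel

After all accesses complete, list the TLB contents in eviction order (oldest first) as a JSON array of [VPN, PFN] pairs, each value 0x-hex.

Per-access translation:
#0 VA=0x611A46 (r,kernel):
  [0] read 0x34 idx=3: raw=0x37007 flags P=1 W=1 U=1 S=0
  [1] read 0x37 idx=17: raw=0x39007 flags P=1 W=1 U=1 S=0
  → PA=0x39A46  (2 entries read)
#1 VA=0x3A17E9A (r,kernel):
  [0] read 0x34 idx=29: raw=0x3C007 flags P=1 W=1 U=1 S=0
  [1] read 0x3C idx=23: raw=0x3E007 flags P=1 W=1 U=1 S=0
  → PA=0x3EE9A  (2 entries read)

TLB: [["0x611", "0x39"], ["0x3A17", "0x3E"]]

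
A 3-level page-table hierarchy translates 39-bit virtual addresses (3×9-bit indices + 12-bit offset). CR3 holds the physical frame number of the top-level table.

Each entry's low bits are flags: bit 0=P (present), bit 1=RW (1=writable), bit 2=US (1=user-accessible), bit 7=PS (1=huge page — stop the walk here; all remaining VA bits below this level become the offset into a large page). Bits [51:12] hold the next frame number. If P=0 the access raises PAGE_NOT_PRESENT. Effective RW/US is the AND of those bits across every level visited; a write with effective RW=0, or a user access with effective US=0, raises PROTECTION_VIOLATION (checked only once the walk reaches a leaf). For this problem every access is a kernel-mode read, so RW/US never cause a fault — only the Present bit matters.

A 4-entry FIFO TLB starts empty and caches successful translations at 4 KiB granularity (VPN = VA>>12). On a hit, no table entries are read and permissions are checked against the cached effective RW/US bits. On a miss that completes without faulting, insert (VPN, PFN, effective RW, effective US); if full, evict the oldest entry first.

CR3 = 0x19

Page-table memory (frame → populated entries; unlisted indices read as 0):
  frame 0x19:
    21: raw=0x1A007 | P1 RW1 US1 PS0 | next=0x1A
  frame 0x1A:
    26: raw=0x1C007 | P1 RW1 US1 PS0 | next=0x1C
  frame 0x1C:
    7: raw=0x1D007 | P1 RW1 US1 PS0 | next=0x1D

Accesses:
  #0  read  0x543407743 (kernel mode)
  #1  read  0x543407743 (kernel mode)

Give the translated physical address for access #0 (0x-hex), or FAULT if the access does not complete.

Trace:
#0 VA=0x543407743 (r,kernel):
  L0: frame=0x19 idx=21 entry=0x1A007 [P=1 RW=1 US=1 PS=0]
  L1: frame=0x1A idx=26 entry=0x1C007 [P=1 RW=1 US=1 PS=0]
  L2: frame=0x1C idx=7 entry=0x1D007 [P=1 RW=1 US=1 PS=0]
  ⇒ phys 0x1D743  [3 reads]
#1 VA=0x543407743 (r,kernel):
  TLB hit vpn=0x543407 → PA=0x1D743

Access #0 PA: 0x1D743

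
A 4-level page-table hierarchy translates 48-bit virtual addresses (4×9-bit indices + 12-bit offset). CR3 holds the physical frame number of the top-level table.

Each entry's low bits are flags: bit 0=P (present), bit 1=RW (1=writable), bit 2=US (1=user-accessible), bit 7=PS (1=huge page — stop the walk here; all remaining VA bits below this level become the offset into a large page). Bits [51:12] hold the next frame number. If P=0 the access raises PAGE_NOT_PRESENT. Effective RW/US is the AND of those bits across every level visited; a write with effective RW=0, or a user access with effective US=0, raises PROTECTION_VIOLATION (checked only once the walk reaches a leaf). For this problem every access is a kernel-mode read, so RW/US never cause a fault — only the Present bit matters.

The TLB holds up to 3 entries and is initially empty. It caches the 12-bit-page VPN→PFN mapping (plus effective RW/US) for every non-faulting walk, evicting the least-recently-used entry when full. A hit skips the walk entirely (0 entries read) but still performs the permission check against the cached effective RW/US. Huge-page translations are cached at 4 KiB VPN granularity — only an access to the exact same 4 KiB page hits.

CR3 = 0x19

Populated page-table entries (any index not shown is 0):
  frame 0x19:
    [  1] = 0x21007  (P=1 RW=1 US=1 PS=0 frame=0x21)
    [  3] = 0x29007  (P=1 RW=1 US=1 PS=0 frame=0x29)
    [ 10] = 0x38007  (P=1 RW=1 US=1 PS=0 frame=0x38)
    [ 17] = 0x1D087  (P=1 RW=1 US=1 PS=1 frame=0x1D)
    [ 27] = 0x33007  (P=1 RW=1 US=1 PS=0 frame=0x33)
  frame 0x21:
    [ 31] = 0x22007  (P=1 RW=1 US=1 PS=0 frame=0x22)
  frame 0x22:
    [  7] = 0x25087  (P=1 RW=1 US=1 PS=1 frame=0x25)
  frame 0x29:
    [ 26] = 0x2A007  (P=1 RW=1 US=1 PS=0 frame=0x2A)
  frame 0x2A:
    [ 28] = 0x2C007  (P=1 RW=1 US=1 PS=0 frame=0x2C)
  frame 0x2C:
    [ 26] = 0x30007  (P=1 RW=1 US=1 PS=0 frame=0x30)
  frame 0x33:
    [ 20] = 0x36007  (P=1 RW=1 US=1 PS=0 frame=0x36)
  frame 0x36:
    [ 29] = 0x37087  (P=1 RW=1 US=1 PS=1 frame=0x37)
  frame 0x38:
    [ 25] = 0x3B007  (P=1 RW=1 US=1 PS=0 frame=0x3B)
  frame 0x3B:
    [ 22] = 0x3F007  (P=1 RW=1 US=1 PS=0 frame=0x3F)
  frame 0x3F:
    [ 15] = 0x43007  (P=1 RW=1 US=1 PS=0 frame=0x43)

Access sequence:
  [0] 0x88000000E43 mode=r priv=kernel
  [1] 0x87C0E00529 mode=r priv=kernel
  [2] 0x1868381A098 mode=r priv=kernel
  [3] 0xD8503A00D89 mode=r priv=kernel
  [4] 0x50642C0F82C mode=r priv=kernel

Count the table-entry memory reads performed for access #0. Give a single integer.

Walk each access:
#0 VA=0x88000000E43 (r,kernel):
  lvl0: tbl 0x19, slot 17 ⇒ 0x1D087 (P1/RW1/US1/PS1)
  ✓ 0x1DE43 (huge @L0)  — 1 lookups
#1 VA=0x87C0E00529 (r,kernel):
  lvl0: tbl 0x19, slot 1 ⇒ 0x21007 (P1/RW1/US1/PS0)
  lvl1: tbl 0x21, slot 31 ⇒ 0x22007 (P1/RW1/US1/PS0)
  lvl2: tbl 0x22, slot 7 ⇒ 0x25087 (P1/RW1/US1/PS1)
  ✓ 0x25529 (huge @L2)  — 3 lookups
#2 VA=0x1868381A098 (r,kernel):
  lvl0: tbl 0x19, slot 3 ⇒ 0x29007 (P1/RW1/US1/PS0)
  lvl1: tbl 0x29, slot 26 ⇒ 0x2A007 (P1/RW1/US1/PS0)
  lvl2: tbl 0x2A, slot 28 ⇒ 0x2C007 (P1/RW1/US1/PS0)
  lvl3: tbl 0x2C, slot 26 ⇒ 0x30007 (P1/RW1/US1/PS0)
  ✓ 0x30098  — 4 lookups
#3 VA=0xD8503A00D89 (r,kernel):
  lvl0: tbl 0x19, slot 27 ⇒ 0x33007 (P1/RW1/US1/PS0)
  lvl1: tbl 0x33, slot 20 ⇒ 0x36007 (P1/RW1/US1/PS0)
  lvl2: tbl 0x36, slot 29 ⇒ 0x37087 (P1/RW1/US1/PS1)
  ✓ 0x37D89 (huge @L2)  — 3 lookups
#4 VA=0x50642C0F82C (r,kernel):
  lvl0: tbl 0x19, slot 10 ⇒ 0x38007 (P1/RW1/US1/PS0)
  lvl1: tbl 0x38, slot 25 ⇒ 0x3B007 (P1/RW1/US1/PS0)
  lvl2: tbl 0x3B, slot 22 ⇒ 0x3F007 (P1/RW1/US1/PS0)
  lvl3: tbl 0x3F, slot 15 ⇒ 0x43007 (P1/RW1/US1/PS0)
  ✓ 0x4382C  — 4 lookups

Entries read for #0: 1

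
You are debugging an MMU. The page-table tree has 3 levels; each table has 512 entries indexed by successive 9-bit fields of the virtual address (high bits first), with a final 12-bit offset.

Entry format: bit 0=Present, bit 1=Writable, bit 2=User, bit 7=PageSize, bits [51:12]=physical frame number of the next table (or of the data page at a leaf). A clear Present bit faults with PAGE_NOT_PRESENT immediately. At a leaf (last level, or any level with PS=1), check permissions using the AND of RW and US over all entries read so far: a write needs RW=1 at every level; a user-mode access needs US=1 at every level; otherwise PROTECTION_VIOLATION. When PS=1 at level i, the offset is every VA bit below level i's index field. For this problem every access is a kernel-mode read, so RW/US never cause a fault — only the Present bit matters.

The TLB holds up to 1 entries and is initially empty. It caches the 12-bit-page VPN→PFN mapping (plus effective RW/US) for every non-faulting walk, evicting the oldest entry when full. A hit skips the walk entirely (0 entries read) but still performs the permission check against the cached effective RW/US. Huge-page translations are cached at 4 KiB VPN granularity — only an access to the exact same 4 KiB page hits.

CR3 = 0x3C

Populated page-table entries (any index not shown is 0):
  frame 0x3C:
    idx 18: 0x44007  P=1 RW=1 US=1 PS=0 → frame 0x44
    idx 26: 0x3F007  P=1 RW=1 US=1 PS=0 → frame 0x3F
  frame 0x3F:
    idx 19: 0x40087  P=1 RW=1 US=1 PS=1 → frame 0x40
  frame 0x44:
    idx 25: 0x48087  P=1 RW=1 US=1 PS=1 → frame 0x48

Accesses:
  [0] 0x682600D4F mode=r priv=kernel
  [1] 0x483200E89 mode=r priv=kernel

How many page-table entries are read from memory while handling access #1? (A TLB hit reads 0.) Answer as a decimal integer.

Walk each access:
#0 VA=0x682600D4F (r,kernel):
  [0] read 0x3C idx=26: raw=0x3F007 flags P=1 W=1 U=1 S=0
  [1] read 0x3F idx=19: raw=0x40087 flags P=1 W=1 U=1 S=1
  → PA=0x40D4F (huge @L1)  (2 entries read)
#1 VA=0x483200E89 (r,kernel):
  [0] read 0x3C idx=18: raw=0x44007 flags P=1 W=1 U=1 S=0
  [1] read 0x44 idx=25: raw=0x48087 flags P=1 W=1 U=1 S=1
  → PA=0x48E89 (huge @L1)  (2 entries read)

Entries read for #1: 2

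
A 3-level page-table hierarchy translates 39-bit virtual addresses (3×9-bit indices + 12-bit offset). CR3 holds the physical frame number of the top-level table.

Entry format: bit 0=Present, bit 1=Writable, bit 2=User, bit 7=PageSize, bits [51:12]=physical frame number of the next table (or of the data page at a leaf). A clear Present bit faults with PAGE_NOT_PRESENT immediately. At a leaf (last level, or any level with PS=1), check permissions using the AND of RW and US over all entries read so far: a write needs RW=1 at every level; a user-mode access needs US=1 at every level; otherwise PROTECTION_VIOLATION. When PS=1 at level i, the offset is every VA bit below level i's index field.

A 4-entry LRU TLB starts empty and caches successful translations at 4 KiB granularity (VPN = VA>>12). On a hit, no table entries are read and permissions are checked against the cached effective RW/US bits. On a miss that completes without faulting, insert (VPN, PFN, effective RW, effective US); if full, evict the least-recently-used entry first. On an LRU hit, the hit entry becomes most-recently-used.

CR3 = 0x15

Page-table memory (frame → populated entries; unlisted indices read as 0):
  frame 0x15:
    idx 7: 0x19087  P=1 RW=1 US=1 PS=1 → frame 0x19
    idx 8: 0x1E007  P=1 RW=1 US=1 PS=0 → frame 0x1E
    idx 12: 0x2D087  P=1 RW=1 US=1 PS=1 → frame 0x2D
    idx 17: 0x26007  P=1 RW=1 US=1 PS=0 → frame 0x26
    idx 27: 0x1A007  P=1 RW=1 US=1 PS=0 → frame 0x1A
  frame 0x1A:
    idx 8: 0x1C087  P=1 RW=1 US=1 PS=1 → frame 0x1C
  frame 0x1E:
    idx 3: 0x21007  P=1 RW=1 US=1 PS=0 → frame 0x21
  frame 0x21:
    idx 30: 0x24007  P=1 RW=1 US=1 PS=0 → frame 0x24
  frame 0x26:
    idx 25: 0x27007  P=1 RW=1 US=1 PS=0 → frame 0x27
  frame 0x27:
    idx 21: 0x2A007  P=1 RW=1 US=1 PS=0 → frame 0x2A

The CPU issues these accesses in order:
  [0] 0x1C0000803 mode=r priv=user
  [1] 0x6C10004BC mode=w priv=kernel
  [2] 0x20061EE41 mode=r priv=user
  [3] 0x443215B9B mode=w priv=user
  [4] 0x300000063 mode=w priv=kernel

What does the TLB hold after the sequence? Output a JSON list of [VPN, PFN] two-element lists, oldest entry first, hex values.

Trace:
#0 VA=0x1C0000803 (r,user):
  L0 @0x15[7] → 0x19087  P=1,RW=1,US=1,PS=1
  ✓ 0x19803 (huge @L0)  — 1 lookups
#1 VA=0x6C10004BC (w,kernel):
  L0 @0x15[27] → 0x1A007  P=1,RW=1,US=1,PS=0
  L1 @0x1A[8] → 0x1C087  P=1,RW=1,US=1,PS=1
  ✓ 0x1C4BC (huge @L1)  — 2 lookups
#2 VA=0x20061EE41 (r,user):
  L0 @0x15[8] → 0x1E007  P=1,RW=1,US=1,PS=0
  L1 @0x1E[3] → 0x21007  P=1,RW=1,US=1,PS=0
  L2 @0x21[30] → 0x24007  P=1,RW=1,US=1,PS=0
  ✓ 0x24E41  — 3 lookups
#3 VA=0x443215B9B (w,user):
  L0 @0x15[17] → 0x26007  P=1,RW=1,US=1,PS=0
  L1 @0x26[25] → 0x27007  P=1,RW=1,US=1,PS=0
  L2 @0x27[21] → 0x2A007  P=1,RW=1,US=1,PS=0
  ✓ 0x2AB9B  — 3 lookups
#4 VA=0x300000063 (w,kernel):
  L0 @0x15[12] → 0x2D087  P=1,RW=1,US=1,PS=1
  ✓ 0x2D063 (huge @L0)  — 1 lookups

TLB: [["0x6C1000", "0x1C"], ["0x20061E", "0x24"], ["0x443215", "0x2A"], ["0x300000", "0x2D"]]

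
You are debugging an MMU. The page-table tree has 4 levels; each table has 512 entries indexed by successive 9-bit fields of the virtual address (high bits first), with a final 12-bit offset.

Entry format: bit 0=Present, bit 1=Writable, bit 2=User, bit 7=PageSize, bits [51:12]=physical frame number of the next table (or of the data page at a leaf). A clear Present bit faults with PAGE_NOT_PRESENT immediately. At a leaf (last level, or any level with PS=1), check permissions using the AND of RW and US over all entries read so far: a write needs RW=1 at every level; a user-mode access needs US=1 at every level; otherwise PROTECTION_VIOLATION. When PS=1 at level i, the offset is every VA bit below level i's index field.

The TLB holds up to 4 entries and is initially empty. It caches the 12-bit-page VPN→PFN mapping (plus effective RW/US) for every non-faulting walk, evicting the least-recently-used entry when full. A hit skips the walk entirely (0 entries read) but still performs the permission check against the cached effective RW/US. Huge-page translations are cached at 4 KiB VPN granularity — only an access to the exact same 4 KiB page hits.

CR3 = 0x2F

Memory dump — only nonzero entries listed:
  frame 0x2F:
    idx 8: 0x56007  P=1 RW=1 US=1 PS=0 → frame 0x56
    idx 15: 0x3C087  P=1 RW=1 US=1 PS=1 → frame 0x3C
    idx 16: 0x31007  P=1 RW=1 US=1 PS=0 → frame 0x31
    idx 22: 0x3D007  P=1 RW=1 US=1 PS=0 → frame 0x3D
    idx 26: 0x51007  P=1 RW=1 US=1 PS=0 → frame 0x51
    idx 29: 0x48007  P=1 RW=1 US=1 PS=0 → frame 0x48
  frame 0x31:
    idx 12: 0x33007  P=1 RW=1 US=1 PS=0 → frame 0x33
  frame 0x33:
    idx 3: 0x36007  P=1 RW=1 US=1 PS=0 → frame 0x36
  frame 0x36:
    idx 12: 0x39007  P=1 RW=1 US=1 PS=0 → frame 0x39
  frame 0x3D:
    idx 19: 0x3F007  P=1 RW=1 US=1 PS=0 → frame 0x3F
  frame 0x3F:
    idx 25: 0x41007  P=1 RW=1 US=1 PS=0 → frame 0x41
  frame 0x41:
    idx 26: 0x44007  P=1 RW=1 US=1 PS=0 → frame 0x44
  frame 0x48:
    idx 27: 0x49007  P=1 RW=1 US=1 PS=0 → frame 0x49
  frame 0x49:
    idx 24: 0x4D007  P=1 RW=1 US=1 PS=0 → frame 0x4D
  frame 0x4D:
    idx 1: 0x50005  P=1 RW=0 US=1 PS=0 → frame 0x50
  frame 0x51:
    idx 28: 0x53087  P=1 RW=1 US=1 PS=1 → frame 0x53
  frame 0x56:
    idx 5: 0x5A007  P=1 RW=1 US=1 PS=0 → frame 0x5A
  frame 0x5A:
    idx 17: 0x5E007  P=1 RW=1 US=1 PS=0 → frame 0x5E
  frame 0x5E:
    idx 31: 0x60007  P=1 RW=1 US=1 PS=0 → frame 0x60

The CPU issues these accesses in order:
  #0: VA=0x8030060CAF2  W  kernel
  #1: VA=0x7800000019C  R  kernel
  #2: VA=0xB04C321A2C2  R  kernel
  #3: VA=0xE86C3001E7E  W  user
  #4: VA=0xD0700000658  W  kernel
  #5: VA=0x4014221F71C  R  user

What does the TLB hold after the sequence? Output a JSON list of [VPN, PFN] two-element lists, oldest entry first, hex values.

Walk each access:
#0 VA=0x8030060CAF2 (w,kernel):
  L0: frame=0x2F idx=16 entry=0x31007 [P=1 RW=1 US=1 PS=0]
  L1: frame=0x31 idx=12 entry=0x33007 [P=1 RW=1 US=1 PS=0]
  L2: frame=0x33 idx=3 entry=0x36007 [P=1 RW=1 US=1 PS=0]
  L3: frame=0x36 idx=12 entry=0x39007 [P=1 RW=1 US=1 PS=0]
  ⇒ phys 0x39AF2  [4 reads]
#1 VA=0x7800000019C (r,kernel):
  L0: frame=0x2F idx=15 entry=0x3C087 [P=1 RW=1 US=1 PS=1]
  ⇒ phys 0x3C19C (huge @L0)  [1 reads]
#2 VA=0xB04C321A2C2 (r,kernel):
  L0: frame=0x2F idx=22 entry=0x3D007 [P=1 RW=1 US=1 PS=0]
  L1: frame=0x3D idx=19 entry=0x3F007 [P=1 RW=1 US=1 PS=0]
  L2: frame=0x3F idx=25 entry=0x41007 [P=1 RW=1 US=1 PS=0]
  L3: frame=0x41 idx=26 entry=0x44007 [P=1 RW=1 US=1 PS=0]
  ⇒ phys 0x442C2  [4 reads]
#3 VA=0xE86C3001E7E (w,user):
  L0: frame=0x2F idx=29 entry=0x48007 [P=1 RW=1 US=1 PS=0]
  L1: frame=0x48 idx=27 entry=0x49007 [P=1 RW=1 US=1 PS=0]
  L2: frame=0x49 idx=24 entry=0x4D007 [P=1 RW=1 US=1 PS=0]
  L3: frame=0x4D idx=1 entry=0x50005 [P=1 RW=0 US=1 PS=0]
  ✗ PROTECTION_VIOLATION  [4 reads]
#4 VA=0xD0700000658 (w,kernel):
  L0: frame=0x2F idx=26 entry=0x51007 [P=1 RW=1 US=1 PS=0]
  L1: frame=0x51 idx=28 entry=0x53087 [P=1 RW=1 US=1 PS=1]
  ⇒ phys 0x53658 (huge @L1)  [2 reads]
#5 VA=0x4014221F71C (r,user):
  L0: frame=0x2F idx=8 entry=0x56007 [P=1 RW=1 US=1 PS=0]
  L1: frame=0x56 idx=5 entry=0x5A007 [P=1 RW=1 US=1 PS=0]
  L2: frame=0x5A idx=17 entry=0x5E007 [P=1 RW=1 US=1 PS=0]
  L3: frame=0x5E idx=31 entry=0x60007 [P=1 RW=1 US=1 PS=0]
  ⇒ phys 0x6071C  [4 reads]

TLB: [["0x78000000", "0x3C"], ["0xB04C321A", "0x44"], ["0xD0700000", "0x53"], ["0x4014221F", "0x60"]]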